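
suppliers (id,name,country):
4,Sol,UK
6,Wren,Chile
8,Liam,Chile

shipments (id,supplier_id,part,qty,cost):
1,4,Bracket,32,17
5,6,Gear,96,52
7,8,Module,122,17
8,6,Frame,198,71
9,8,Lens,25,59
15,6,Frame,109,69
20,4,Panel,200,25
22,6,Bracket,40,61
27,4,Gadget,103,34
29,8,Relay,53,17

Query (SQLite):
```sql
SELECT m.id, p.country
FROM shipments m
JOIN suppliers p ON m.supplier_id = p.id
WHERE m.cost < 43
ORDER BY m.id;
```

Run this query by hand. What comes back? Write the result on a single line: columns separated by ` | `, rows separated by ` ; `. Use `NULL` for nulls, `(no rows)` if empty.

Each shipments row matches the suppliers row where supplier_id = suppliers.id.
Then keep rows with m.cost < 43.

1 | UK ; 7 | Chile ; 20 | UK ; 27 | UK ; 29 | Chile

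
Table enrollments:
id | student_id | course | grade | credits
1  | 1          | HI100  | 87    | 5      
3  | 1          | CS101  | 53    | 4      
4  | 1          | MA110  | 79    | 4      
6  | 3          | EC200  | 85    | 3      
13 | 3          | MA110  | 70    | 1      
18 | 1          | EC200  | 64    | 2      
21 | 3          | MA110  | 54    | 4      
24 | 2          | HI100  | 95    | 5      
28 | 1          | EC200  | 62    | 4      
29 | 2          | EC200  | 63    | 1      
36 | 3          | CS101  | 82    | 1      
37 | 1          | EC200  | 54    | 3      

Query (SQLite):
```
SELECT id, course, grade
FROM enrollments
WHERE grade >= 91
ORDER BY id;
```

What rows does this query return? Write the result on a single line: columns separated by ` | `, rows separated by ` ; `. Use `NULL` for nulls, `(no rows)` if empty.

grade >= 91: ids {24}

24 | HI100 | 95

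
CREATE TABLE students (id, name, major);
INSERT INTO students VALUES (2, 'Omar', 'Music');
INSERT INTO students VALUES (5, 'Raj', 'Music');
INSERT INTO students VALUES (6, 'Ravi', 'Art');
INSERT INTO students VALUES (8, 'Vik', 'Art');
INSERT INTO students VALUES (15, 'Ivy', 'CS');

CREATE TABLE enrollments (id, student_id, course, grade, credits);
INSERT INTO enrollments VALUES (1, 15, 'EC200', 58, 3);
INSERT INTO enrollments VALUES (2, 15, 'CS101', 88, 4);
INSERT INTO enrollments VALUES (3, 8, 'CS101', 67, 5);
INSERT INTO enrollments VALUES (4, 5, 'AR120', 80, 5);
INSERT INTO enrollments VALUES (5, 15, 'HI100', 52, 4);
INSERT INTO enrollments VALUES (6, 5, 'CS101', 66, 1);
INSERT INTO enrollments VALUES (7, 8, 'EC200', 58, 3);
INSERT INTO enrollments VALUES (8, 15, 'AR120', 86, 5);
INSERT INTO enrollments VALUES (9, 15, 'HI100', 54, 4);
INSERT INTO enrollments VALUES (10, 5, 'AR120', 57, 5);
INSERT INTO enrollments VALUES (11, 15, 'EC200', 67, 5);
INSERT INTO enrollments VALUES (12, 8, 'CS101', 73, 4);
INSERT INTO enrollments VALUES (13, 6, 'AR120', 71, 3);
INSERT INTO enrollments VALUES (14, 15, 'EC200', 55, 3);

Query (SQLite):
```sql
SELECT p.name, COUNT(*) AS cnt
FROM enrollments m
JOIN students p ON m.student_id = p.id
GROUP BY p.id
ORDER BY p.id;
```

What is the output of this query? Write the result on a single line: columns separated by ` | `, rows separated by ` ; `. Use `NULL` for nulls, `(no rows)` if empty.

Raj | 3 ; Ravi | 1 ; Vik | 3 ; Ivy | 7

Join each enrollments row to its students via student_id.
Group joined rows by students.id; compute COUNT(*) per group.
  5: ids {4, 6, 10} → COUNT(*)=3
  6: ids {13} → COUNT(*)=1
  8: ids {3, 7, 12} → COUNT(*)=3
  15: ids {1, 2, 5, 8, 9, 11, 14} → COUNT(*)=7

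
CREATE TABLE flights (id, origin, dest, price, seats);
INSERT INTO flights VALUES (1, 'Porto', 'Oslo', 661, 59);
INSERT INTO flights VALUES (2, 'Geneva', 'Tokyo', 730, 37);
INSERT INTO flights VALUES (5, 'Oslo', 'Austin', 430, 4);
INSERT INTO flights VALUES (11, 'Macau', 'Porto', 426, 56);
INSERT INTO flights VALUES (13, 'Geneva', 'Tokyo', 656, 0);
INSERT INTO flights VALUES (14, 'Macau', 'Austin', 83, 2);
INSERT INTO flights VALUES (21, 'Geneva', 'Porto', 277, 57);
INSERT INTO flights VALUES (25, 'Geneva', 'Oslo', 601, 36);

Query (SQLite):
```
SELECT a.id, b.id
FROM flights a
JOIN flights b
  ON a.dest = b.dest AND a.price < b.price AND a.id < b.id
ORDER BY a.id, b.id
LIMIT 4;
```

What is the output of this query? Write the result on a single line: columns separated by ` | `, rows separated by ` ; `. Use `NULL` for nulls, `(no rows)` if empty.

Pairs (a,b) with same dest, a.price < b.price, a.id < b.id.
dest groups: Austin:{5,14} Oslo:{1,25} Porto:{11,21} Tokyo:{2,13}
Ordered by (a.id, b.id); first 4.

(no rows)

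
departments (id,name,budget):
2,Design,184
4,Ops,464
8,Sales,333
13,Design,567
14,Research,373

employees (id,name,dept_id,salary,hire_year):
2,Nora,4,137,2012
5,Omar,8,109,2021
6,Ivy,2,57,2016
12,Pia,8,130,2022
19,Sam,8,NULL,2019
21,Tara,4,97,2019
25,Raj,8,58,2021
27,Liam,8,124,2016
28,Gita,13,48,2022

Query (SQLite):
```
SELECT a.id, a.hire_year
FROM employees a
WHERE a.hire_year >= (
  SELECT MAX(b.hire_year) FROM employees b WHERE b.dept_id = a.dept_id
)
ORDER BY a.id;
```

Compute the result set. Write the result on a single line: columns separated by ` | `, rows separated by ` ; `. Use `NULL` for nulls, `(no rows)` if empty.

For each employees row a, compute MAX(hire_year) over rows sharing a.dept_id.
Keep row a if a.hire_year >= that per-group MAX.
  dept_id=2: MAX(hire_year) = 2016
  dept_id=4: MAX(hire_year) = 2019
  dept_id=8: MAX(hire_year) = 2022
  dept_id=13: MAX(hire_year) = 2022

6 | 2016 ; 12 | 2022 ; 21 | 2019 ; 28 | 2022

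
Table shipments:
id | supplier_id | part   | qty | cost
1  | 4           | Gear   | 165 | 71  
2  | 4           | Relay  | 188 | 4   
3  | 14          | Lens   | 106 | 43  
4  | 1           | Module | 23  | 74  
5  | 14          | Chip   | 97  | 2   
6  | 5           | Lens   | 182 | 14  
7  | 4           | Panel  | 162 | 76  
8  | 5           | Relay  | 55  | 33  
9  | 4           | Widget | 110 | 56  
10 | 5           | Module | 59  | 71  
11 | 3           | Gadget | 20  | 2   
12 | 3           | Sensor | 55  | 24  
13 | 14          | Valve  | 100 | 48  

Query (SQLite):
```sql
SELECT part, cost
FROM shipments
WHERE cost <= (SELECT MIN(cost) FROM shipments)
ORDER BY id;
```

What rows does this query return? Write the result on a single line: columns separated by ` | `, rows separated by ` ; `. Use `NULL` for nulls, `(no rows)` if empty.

Scalar subquery: MIN(cost) over all shipments rows = 2.
Keep rows where cost <= that value.

Chip | 2 ; Gadget | 2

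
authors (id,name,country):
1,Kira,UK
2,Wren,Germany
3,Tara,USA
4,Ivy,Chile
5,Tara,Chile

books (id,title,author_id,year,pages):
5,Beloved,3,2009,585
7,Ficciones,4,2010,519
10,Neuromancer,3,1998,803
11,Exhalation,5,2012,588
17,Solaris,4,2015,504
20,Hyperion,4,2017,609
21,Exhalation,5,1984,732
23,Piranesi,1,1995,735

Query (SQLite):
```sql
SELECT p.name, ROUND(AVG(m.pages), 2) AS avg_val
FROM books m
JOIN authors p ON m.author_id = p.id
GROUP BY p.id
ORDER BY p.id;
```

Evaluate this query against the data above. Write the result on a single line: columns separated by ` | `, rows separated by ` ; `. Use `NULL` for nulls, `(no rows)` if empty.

Kira | 735 ; Tara | 694 ; Ivy | 544 ; Tara | 660

Join each books row to its authors via author_id.
Group joined rows by authors.id; compute ROUND(AVG(m.pages), 2) per group.
  1: ids {23} → ROUND(AVG(m.pages), 2)=735
  3: ids {5, 10} → ROUND(AVG(m.pages), 2)=694
  4: ids {7, 17, 20} → ROUND(AVG(m.pages), 2)=544
  5: ids {11, 21} → ROUND(AVG(m.pages), 2)=660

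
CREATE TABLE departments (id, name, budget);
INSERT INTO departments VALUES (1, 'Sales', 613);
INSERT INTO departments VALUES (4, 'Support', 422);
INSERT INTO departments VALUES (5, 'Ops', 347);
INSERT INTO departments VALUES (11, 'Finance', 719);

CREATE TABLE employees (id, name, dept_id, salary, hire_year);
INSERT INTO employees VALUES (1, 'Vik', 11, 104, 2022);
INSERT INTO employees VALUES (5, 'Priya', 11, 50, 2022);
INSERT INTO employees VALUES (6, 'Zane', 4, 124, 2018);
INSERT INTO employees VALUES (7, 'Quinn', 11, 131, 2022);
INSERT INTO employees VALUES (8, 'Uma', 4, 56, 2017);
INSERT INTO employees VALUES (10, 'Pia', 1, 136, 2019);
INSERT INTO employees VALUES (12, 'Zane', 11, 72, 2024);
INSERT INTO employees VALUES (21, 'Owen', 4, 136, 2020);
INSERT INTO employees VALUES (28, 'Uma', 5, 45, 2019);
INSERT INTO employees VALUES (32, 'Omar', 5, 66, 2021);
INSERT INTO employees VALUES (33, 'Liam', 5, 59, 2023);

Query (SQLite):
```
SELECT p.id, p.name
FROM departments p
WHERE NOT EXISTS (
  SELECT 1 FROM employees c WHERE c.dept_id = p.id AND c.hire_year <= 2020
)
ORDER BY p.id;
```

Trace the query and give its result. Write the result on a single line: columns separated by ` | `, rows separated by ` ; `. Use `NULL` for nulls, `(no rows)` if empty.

For each departments row, check whether any employees with matching dept_id has hire_year <= 2020.
Keep rows where that is false.

11 | Finance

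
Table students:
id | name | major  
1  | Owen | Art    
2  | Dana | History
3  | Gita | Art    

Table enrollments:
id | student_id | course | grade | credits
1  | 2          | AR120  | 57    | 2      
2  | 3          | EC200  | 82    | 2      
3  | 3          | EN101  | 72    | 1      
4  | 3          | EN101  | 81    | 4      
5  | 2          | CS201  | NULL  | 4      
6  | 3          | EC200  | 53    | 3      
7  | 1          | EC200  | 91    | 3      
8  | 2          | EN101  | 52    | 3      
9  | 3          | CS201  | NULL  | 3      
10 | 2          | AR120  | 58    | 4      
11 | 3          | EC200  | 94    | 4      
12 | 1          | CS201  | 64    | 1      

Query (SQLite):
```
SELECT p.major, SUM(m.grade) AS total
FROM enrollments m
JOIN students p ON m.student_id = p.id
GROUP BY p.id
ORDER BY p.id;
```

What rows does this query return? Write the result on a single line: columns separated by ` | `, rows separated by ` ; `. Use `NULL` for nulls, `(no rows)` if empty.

Join each enrollments row to its students via student_id.
Group joined rows by students.id; compute SUM(m.grade) per group.
  1: ids {7, 12} → SUM(m.grade)=155
  2: ids {1, 5, 8, 10} → SUM(m.grade)=167
  3: ids {2, 3, 4, 6, 9, 11} → SUM(m.grade)=382

Art | 155 ; History | 167 ; Art | 382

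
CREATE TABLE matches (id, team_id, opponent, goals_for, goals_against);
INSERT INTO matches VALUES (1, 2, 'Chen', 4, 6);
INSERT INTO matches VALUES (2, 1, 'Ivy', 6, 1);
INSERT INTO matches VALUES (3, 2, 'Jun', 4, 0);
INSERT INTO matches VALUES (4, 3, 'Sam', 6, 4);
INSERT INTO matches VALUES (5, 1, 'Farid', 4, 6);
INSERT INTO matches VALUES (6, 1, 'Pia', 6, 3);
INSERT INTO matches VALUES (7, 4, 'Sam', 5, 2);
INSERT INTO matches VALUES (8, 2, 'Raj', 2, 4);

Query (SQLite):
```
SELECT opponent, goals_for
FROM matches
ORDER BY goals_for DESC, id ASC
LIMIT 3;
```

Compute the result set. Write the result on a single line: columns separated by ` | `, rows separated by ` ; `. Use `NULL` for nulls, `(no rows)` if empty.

Ivy | 6 ; Sam | 6 ; Pia | 6

Sort by goals_for desc, tiebreak id asc: (6, id=2), (6, id=4), (6, id=6), (5, id=7), (4, id=1), (4, id=3) …. Take first 3.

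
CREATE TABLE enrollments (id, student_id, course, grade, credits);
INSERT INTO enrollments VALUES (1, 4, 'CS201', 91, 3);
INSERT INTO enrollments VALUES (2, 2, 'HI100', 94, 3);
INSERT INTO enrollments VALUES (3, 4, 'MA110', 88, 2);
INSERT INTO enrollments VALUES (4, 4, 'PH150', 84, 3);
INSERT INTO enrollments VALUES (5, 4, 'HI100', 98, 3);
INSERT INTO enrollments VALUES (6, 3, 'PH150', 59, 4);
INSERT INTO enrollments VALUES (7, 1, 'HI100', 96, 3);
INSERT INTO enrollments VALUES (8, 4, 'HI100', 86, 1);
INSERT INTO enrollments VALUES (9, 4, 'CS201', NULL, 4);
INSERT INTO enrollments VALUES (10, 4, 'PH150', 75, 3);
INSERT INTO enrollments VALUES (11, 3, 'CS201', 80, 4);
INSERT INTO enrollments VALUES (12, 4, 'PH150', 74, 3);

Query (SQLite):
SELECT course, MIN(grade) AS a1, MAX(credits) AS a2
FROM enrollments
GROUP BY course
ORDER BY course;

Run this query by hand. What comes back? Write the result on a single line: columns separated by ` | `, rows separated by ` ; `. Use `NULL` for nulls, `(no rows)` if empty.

Group enrollments by course.
Per group compute: MIN(grade), MAX(credits).
  CS201: ids {1, 9, 11} → MIN(grade)=80, MAX(credits)=4
  HI100: ids {2, 5, 7, 8} → MIN(grade)=86, MAX(credits)=3
  MA110: ids {3} → MIN(grade)=88, MAX(credits)=2
  PH150: ids {4, 6, 10, 12} → MIN(grade)=59, MAX(credits)=4

CS201 | 80 | 4 ; HI100 | 86 | 3 ; MA110 | 88 | 2 ; PH150 | 59 | 4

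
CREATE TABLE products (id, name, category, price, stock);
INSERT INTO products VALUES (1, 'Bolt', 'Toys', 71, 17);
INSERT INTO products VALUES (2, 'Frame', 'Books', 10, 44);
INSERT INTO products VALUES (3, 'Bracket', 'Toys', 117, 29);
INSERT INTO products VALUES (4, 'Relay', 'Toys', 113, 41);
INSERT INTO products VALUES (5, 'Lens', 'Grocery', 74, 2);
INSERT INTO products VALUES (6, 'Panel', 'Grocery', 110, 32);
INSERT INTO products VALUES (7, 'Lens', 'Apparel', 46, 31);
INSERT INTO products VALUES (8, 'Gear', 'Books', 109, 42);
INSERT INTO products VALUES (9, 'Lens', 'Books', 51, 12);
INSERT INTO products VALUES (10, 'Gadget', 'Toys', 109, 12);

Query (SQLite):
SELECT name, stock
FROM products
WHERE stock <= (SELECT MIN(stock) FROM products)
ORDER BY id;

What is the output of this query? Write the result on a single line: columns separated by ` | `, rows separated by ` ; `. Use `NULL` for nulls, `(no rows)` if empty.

Lens | 2

Scalar subquery: MIN(stock) over all products rows = 2.
Keep rows where stock <= that value.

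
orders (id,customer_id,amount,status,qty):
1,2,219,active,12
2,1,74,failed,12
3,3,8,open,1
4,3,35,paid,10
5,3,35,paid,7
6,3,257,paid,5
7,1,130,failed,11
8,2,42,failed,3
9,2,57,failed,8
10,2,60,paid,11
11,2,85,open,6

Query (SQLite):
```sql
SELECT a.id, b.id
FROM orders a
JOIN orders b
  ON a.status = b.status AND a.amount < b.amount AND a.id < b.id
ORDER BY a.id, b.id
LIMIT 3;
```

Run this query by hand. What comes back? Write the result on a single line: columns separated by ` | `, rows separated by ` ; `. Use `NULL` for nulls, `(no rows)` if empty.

2 | 7 ; 3 | 11 ; 4 | 6

Pairs (a,b) with same status, a.amount < b.amount, a.id < b.id.
status groups: active:{1} failed:{2,7,8,9} open:{3,11} paid:{4,5,6,10}
Ordered by (a.id, b.id); first 3.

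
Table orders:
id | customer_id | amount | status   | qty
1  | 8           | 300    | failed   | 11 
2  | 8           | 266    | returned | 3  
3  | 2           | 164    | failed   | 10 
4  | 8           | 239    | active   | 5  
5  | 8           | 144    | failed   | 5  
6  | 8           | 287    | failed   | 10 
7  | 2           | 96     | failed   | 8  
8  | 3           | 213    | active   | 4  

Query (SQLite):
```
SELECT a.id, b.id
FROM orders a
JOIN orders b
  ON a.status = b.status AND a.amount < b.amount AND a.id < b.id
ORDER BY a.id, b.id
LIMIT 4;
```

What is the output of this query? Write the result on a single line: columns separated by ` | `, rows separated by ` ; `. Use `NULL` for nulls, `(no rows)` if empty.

3 | 6 ; 5 | 6

Pairs (a,b) with same status, a.amount < b.amount, a.id < b.id.
status groups: active:{4,8} failed:{1,3,5,6,7} returned:{2}
Ordered by (a.id, b.id); first 4.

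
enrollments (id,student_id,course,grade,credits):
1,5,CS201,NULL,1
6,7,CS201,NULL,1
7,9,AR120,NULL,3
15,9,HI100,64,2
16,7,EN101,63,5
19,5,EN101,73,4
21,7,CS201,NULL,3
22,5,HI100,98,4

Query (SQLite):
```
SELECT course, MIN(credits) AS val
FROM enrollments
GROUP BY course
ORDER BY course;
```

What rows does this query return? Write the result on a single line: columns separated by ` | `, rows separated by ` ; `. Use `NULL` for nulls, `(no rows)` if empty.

Partition enrollments by course; compute MIN(credits) within each group.
  AR120: ids {7} → MIN(credits)=3
  CS201: ids {1, 6, 21} → MIN(credits)=1
  EN101: ids {16, 19} → MIN(credits)=4
  HI100: ids {15, 22} → MIN(credits)=2

AR120 | 3 ; CS201 | 1 ; EN101 | 4 ; HI100 | 2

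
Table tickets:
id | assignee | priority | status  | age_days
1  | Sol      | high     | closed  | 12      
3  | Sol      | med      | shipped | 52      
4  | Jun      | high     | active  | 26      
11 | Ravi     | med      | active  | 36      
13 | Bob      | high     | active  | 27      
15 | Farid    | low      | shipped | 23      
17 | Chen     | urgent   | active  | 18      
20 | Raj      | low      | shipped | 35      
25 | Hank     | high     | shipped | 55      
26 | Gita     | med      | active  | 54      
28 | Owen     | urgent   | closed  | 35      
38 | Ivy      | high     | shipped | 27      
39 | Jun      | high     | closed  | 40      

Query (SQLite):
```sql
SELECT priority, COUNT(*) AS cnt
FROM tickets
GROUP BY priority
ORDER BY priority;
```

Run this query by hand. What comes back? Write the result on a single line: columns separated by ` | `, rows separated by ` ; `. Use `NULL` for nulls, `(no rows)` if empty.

high | 6 ; low | 2 ; med | 3 ; urgent | 2

Partition tickets by priority; compute COUNT(*) within each group.
  high: ids {1, 4, 13, 25, 38, 39} → COUNT(*)=6
  low: ids {15, 20} → COUNT(*)=2
  med: ids {3, 11, 26} → COUNT(*)=3
  urgent: ids {17, 28} → COUNT(*)=2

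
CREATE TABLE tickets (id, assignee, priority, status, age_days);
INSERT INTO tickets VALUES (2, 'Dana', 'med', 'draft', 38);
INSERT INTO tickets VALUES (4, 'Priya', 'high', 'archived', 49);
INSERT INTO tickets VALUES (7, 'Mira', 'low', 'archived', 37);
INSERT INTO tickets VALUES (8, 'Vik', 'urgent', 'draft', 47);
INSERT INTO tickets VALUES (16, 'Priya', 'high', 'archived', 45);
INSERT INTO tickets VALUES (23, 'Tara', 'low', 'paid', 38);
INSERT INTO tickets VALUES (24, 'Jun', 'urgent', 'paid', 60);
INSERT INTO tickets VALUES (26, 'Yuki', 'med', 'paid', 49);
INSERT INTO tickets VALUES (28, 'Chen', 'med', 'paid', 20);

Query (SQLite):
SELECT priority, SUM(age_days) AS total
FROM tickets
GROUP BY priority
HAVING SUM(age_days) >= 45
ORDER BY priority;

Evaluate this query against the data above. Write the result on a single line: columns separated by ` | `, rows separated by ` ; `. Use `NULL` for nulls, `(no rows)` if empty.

high | 94 ; low | 75 ; med | 107 ; urgent | 107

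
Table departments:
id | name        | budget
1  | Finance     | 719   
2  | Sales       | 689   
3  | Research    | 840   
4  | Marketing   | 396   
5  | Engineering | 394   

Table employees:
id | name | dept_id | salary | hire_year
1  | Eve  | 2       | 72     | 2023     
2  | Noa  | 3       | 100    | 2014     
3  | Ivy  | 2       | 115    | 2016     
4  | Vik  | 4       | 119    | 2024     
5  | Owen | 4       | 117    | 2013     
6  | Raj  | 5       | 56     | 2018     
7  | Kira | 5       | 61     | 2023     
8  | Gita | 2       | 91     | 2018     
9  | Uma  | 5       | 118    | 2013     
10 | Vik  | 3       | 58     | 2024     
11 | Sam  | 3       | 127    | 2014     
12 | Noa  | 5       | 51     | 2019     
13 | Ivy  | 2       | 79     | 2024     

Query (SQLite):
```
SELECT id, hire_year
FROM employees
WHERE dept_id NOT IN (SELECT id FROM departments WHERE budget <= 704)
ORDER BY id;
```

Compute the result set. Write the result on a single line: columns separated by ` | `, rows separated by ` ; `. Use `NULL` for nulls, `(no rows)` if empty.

2 | 2014 ; 10 | 2024 ; 11 | 2014

Inner query: departments.id where budget <= 704.
Outer: keep employees rows whose dept_id is not in that set.
Inner query → {2, 4, 5}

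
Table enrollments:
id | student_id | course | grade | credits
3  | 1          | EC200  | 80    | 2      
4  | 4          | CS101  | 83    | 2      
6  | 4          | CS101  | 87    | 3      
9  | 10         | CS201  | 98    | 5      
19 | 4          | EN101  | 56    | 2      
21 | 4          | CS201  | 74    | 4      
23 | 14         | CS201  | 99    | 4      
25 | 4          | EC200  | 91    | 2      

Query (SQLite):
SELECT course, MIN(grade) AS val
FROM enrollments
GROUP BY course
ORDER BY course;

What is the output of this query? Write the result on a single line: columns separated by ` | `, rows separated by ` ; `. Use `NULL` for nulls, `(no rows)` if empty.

Partition enrollments by course; compute MIN(grade) within each group.
  CS101: ids {4, 6} → MIN(grade)=83
  CS201: ids {9, 21, 23} → MIN(grade)=74
  EC200: ids {3, 25} → MIN(grade)=80
  EN101: ids {19} → MIN(grade)=56

CS101 | 83 ; CS201 | 74 ; EC200 | 80 ; EN101 | 56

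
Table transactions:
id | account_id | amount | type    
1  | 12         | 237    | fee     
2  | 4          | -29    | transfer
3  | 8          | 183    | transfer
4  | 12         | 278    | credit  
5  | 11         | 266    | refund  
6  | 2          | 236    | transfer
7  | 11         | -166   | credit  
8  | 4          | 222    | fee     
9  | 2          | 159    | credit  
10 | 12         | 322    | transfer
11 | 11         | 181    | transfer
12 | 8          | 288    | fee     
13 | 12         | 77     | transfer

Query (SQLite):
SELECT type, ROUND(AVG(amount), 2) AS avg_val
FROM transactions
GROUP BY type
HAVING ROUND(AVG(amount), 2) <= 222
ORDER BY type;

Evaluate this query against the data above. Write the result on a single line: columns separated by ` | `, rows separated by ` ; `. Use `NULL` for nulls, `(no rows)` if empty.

credit | 90.33 ; transfer | 161.67

Partition transactions by type; compute ROUND(AVG(amount), 2) within each group.
HAVING: keep groups where ROUND(AVG(amount), 2) <= 222.
  credit: ids {4, 7, 9} → ROUND(AVG(amount), 2)=90.33
  fee: ids {1, 8, 12} → ROUND(AVG(amount), 2)=249
  refund: ids {5} → ROUND(AVG(amount), 2)=266
  transfer: ids {2, 3, 6, 10, 11, 13} → ROUND(AVG(amount), 2)=161.67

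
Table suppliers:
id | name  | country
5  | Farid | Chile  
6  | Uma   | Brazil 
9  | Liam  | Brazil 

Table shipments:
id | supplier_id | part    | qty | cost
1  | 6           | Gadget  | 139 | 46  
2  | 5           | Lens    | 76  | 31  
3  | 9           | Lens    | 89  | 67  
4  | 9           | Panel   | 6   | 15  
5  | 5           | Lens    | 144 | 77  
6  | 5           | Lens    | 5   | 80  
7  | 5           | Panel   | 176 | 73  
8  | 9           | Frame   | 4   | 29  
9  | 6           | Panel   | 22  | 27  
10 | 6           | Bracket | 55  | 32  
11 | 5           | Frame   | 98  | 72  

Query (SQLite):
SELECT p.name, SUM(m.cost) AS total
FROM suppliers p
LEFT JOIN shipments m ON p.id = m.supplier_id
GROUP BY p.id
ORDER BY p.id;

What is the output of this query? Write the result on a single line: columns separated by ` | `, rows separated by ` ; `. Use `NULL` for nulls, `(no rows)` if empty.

Farid | 333 ; Uma | 105 ; Liam | 111

LEFT JOIN keeps every suppliers row; unmatched ones get NULL for shipments columns.
Group by suppliers.id and compute SUM(m.cost). SUM over an all-NULL group is NULL.
  5: ids {2, 5, 6, 7, 11} → SUM(m.cost)=333
  6: ids {1, 9, 10} → SUM(m.cost)=105
  9: ids {3, 4, 8} → SUM(m.cost)=111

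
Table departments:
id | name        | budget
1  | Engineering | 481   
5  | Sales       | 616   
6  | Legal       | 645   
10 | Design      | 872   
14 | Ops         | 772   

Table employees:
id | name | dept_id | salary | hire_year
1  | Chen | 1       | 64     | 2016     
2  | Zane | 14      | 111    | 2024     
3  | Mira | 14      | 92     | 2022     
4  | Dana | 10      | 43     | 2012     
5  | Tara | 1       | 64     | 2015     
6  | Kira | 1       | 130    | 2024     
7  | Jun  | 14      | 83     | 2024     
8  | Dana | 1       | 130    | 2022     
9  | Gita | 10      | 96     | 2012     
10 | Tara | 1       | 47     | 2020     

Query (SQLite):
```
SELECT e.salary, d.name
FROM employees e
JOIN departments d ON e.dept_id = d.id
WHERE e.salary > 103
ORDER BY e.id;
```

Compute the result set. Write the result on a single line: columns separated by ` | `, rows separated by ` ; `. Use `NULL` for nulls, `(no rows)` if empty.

111 | Ops ; 130 | Engineering ; 130 | Engineering

Each employees row matches the departments row where dept_id = departments.id.
Then keep rows with e.salary > 103.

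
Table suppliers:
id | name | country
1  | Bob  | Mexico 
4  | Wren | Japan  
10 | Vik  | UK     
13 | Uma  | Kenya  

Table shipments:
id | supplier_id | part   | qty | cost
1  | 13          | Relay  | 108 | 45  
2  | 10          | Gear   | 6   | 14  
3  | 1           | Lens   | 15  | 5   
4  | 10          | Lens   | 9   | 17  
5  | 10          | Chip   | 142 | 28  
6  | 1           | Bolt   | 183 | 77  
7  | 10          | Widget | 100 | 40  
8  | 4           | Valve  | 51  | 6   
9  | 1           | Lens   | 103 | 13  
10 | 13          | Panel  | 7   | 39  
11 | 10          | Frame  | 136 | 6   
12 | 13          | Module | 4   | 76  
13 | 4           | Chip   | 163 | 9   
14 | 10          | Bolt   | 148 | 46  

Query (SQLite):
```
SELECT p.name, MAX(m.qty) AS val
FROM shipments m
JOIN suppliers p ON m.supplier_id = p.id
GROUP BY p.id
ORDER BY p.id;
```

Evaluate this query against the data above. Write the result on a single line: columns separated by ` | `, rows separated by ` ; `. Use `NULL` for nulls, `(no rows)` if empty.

Bob | 183 ; Wren | 163 ; Vik | 148 ; Uma | 108

Join each shipments row to its suppliers via supplier_id.
Group joined rows by suppliers.id; compute MAX(m.qty) per group.
  1: ids {3, 6, 9} → MAX(m.qty)=183
  4: ids {8, 13} → MAX(m.qty)=163
  10: ids {2, 4, 5, 7, 11, 14} → MAX(m.qty)=148
  13: ids {1, 10, 12} → MAX(m.qty)=108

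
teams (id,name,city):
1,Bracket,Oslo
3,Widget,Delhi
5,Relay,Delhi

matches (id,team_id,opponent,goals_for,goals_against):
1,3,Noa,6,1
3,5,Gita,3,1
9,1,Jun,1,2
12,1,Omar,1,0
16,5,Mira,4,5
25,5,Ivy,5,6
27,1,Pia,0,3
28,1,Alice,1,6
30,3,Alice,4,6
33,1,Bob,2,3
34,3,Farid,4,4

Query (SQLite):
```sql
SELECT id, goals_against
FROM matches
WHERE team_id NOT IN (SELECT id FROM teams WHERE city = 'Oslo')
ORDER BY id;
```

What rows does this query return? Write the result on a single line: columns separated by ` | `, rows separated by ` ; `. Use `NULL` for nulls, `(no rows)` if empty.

1 | 1 ; 3 | 1 ; 16 | 5 ; 25 | 6 ; 30 | 6 ; 34 | 4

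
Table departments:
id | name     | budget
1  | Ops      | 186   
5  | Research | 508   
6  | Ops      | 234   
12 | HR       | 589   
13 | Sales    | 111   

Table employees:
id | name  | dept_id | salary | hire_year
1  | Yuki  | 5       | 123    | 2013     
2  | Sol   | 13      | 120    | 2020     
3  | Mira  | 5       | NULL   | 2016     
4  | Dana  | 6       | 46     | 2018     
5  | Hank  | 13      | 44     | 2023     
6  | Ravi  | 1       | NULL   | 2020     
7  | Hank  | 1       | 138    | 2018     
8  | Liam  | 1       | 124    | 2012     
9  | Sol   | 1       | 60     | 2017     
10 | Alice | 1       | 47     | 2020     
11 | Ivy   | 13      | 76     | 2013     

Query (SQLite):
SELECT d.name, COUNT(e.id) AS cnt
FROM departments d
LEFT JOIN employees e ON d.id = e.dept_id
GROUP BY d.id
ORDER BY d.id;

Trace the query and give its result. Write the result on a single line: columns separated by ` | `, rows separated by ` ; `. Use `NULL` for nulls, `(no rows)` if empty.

Ops | 5 ; Research | 2 ; Ops | 1 ; HR | 0 ; Sales | 3

LEFT JOIN keeps every departments row; unmatched ones get NULL for employees columns.
Group by departments.id and compute COUNT(e.id). COUNT(col) of an all-NULL group is 0.
  1: ids {6, 7, 8, 9, 10} → COUNT(e.id)=5
  5: ids {1, 3} → COUNT(e.id)=2
  6: ids {4} → COUNT(e.id)=1
  12: ids {—} → COUNT(e.id)=0
  13: ids {2, 5, 11} → COUNT(e.id)=3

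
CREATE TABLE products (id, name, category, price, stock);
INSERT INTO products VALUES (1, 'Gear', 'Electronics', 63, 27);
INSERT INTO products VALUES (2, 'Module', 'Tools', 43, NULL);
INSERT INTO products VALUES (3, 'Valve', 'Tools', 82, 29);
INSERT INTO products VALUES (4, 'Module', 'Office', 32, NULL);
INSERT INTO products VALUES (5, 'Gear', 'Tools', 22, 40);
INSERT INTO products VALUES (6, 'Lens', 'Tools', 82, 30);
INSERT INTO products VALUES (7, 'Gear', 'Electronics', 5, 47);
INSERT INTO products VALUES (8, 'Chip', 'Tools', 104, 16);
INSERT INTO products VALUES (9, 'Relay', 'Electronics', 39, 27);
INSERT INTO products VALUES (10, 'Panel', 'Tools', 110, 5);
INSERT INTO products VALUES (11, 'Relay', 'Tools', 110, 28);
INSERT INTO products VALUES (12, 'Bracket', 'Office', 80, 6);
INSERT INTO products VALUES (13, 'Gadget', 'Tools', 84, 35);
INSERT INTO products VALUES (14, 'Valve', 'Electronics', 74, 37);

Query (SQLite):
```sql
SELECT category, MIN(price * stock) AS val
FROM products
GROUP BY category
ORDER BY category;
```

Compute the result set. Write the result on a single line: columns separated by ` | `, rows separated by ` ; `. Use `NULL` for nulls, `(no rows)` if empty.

Electronics | 235 ; Office | 480 ; Tools | 550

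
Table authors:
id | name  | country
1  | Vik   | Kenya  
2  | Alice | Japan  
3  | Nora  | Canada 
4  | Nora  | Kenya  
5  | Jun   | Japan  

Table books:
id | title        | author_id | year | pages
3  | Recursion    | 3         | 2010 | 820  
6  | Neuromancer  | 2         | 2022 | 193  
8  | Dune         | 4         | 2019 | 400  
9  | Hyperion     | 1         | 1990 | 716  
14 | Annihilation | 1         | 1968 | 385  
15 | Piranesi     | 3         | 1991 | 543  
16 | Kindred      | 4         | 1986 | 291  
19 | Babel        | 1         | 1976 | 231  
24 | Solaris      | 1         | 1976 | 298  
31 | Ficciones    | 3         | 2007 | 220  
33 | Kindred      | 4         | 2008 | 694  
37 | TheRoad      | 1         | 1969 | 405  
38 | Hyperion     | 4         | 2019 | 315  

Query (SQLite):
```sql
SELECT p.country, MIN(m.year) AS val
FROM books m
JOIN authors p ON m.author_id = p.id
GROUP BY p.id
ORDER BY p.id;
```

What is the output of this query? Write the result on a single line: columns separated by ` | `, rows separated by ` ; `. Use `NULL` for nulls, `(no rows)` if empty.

Kenya | 1968 ; Japan | 2022 ; Canada | 1991 ; Kenya | 1986

Join each books row to its authors via author_id.
Group joined rows by authors.id; compute MIN(m.year) per group.
  1: ids {9, 14, 19, 24, 37} → MIN(m.year)=1968
  2: ids {6} → MIN(m.year)=2022
  3: ids {3, 15, 31} → MIN(m.year)=1991
  4: ids {8, 16, 33, 38} → MIN(m.year)=1986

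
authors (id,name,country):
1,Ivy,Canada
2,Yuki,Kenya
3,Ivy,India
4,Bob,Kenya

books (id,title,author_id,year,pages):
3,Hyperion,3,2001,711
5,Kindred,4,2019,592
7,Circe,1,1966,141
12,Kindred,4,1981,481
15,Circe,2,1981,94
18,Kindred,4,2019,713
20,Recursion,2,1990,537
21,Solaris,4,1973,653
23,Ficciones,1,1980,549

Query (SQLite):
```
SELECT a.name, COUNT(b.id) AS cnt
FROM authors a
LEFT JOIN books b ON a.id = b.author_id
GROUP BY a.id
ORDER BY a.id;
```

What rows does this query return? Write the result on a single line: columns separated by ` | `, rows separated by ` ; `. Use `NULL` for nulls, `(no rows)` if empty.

LEFT JOIN keeps every authors row; unmatched ones get NULL for books columns.
Group by authors.id and compute COUNT(b.id). COUNT(col) of an all-NULL group is 0.
  1: ids {7, 23} → COUNT(b.id)=2
  2: ids {15, 20} → COUNT(b.id)=2
  3: ids {3} → COUNT(b.id)=1
  4: ids {5, 12, 18, 21} → COUNT(b.id)=4

Ivy | 2 ; Yuki | 2 ; Ivy | 1 ; Bob | 4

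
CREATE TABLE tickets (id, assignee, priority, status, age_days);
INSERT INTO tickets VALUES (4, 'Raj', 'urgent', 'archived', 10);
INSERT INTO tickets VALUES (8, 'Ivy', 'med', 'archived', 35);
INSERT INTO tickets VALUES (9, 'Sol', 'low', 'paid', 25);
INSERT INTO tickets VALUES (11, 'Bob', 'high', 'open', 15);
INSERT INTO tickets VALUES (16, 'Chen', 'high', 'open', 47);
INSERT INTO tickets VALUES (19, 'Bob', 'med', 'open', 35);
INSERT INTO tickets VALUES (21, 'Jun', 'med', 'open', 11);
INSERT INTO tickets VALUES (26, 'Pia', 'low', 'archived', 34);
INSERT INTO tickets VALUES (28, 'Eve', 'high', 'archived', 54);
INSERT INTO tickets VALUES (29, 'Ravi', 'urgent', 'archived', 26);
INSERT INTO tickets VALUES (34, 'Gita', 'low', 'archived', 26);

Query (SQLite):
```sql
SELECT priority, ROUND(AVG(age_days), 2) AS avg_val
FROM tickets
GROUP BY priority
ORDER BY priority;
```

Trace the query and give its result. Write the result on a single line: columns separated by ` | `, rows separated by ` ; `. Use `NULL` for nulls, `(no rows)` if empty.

high | 38.67 ; low | 28.33 ; med | 27 ; urgent | 18

Partition tickets by priority; compute ROUND(AVG(age_days), 2) within each group.
  high: ids {11, 16, 28} → ROUND(AVG(age_days), 2)=38.67
  low: ids {9, 26, 34} → ROUND(AVG(age_days), 2)=28.33
  med: ids {8, 19, 21} → ROUND(AVG(age_days), 2)=27
  urgent: ids {4, 29} → ROUND(AVG(age_days), 2)=18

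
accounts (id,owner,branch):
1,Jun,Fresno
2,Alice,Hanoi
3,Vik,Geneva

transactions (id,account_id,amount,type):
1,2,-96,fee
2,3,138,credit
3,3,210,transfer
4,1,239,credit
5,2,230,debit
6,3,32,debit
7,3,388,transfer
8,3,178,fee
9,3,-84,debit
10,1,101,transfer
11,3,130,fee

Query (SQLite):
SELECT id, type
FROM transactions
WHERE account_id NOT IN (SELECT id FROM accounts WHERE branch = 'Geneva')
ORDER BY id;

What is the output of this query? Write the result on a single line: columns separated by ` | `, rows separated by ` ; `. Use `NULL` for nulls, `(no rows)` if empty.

1 | fee ; 4 | credit ; 5 | debit ; 10 | transfer

Inner query: accounts.id where branch = 'Geneva'.
Outer: keep transactions rows whose account_id is not in that set.
Inner query → {3}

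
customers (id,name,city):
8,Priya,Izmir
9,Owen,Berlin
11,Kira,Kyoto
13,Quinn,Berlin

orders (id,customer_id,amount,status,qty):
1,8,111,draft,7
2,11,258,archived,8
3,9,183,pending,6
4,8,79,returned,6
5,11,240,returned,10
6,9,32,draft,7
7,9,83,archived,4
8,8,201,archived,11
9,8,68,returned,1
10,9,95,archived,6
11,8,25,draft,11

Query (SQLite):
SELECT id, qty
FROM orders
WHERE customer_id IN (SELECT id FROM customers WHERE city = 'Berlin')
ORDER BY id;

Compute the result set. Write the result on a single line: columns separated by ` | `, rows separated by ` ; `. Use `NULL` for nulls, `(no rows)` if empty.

3 | 6 ; 6 | 7 ; 7 | 4 ; 10 | 6

Inner query: customers.id where city = 'Berlin'.
Outer: keep orders rows whose customer_id is in that set.
Inner query → {9, 13}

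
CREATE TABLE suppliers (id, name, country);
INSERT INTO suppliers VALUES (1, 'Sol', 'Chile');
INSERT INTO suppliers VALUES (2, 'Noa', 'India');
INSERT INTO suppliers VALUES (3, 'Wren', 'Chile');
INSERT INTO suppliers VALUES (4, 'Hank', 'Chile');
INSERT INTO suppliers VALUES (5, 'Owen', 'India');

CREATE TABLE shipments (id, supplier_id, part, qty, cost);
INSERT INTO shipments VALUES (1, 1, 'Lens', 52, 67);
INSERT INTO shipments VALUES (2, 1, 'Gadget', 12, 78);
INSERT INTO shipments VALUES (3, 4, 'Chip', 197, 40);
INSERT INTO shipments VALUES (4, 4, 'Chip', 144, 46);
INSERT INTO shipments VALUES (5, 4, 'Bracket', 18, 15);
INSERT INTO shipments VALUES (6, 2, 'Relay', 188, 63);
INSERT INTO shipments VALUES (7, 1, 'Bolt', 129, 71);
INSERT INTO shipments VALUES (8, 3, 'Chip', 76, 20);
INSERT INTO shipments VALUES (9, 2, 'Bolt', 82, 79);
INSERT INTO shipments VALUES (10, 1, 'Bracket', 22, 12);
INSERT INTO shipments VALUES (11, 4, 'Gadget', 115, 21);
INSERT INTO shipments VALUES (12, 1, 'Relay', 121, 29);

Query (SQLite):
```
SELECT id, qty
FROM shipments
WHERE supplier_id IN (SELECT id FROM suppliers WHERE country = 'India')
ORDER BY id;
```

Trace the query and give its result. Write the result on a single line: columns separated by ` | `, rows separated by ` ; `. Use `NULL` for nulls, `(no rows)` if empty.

6 | 188 ; 9 | 82

Inner query: suppliers.id where country = 'India'.
Outer: keep shipments rows whose supplier_id is in that set.
Inner query → {2, 5}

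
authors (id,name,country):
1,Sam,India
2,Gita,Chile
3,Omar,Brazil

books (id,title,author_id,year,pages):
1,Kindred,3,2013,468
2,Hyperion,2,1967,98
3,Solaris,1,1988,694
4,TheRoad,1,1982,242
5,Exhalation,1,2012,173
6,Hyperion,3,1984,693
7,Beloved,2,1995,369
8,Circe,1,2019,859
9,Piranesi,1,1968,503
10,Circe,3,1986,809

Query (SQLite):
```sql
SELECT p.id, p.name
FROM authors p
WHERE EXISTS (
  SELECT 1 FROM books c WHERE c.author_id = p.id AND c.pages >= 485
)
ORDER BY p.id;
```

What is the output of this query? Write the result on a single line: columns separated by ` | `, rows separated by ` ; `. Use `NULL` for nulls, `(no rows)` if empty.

1 | Sam ; 3 | Omar

For each authors row, check whether any books with matching author_id has pages >= 485.
Keep rows where that is true.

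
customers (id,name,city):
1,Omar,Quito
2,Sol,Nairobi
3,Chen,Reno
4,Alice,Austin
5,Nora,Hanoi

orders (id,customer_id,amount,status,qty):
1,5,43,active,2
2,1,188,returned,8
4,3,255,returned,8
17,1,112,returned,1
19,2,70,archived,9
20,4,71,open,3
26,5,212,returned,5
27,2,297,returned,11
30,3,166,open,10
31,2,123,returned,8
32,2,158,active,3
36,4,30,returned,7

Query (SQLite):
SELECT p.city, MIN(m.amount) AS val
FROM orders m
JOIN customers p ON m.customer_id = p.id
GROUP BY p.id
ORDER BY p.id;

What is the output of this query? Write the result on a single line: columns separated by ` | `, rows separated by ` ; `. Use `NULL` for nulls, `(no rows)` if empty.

Join each orders row to its customers via customer_id.
Group joined rows by customers.id; compute MIN(m.amount) per group.
  1: ids {2, 17} → MIN(m.amount)=112
  2: ids {19, 27, 31, 32} → MIN(m.amount)=70
  3: ids {4, 30} → MIN(m.amount)=166
  4: ids {20, 36} → MIN(m.amount)=30
  5: ids {1, 26} → MIN(m.amount)=43

Quito | 112 ; Nairobi | 70 ; Reno | 166 ; Austin | 30 ; Hanoi | 43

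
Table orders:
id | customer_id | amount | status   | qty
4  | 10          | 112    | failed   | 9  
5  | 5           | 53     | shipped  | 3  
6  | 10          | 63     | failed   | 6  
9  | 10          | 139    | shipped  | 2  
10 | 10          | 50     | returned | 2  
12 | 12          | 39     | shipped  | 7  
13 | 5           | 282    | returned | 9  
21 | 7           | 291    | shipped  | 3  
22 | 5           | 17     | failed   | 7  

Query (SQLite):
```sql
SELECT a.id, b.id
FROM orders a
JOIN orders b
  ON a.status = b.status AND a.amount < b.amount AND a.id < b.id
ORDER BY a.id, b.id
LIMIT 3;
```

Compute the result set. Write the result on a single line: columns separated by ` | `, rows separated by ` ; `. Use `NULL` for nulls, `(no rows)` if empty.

Pairs (a,b) with same status, a.amount < b.amount, a.id < b.id.
status groups: failed:{4,6,22} returned:{10,13} shipped:{5,9,12,21}
Ordered by (a.id, b.id); first 3.

5 | 9 ; 5 | 21 ; 9 | 21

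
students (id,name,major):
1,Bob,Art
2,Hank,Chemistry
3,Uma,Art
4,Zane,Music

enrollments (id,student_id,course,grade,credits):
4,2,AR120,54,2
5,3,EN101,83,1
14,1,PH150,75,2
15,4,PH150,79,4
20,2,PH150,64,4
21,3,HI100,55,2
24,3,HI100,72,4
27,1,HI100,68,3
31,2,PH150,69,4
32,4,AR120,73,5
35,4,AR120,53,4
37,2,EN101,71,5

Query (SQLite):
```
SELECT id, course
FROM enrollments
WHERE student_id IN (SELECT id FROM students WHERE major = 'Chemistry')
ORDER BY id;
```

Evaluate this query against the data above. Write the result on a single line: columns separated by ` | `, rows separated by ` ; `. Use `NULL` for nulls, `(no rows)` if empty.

Inner query: students.id where major = 'Chemistry'.
Outer: keep enrollments rows whose student_id is in that set.
Inner query → {2}

4 | AR120 ; 20 | PH150 ; 31 | PH150 ; 37 | EN101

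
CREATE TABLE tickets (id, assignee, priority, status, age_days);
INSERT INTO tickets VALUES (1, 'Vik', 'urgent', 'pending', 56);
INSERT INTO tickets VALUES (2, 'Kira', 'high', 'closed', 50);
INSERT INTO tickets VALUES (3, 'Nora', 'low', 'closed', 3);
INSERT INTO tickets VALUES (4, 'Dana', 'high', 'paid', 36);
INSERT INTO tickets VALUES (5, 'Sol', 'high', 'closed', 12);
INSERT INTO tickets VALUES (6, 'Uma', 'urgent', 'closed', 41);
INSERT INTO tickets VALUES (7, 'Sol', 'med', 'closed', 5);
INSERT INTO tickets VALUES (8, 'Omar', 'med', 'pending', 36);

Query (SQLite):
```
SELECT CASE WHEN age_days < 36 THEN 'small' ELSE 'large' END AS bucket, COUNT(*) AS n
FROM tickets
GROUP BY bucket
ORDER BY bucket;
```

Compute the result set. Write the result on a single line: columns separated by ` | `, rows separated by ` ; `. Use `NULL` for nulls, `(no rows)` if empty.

Bucket rows by age_days < 36 → 'small' else 'large'; count each bucket.

large | 5 ; small | 3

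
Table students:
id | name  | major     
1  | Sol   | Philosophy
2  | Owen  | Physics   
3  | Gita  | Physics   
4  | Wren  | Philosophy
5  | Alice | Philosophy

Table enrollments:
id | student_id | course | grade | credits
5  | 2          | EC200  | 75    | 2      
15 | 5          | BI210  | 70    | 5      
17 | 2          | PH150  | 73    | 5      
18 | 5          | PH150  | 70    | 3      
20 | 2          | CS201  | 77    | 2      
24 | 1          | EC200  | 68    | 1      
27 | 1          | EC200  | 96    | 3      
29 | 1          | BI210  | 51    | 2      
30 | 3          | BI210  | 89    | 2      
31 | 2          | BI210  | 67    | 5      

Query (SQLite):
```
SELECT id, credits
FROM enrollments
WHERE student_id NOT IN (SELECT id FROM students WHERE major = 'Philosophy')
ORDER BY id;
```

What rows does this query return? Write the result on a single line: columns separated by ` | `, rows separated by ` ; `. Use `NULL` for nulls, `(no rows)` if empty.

Inner query: students.id where major = 'Philosophy'.
Outer: keep enrollments rows whose student_id is not in that set.
Inner query → {1, 4, 5}

5 | 2 ; 17 | 5 ; 20 | 2 ; 30 | 2 ; 31 | 5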